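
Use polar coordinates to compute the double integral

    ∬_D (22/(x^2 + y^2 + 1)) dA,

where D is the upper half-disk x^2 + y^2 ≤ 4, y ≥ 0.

The region D is 0 ≤ r ≤ 2, 0 ≤ θ ≤ π in polar coordinates, where x = r cos(θ), y = r sin(θ), and dA = r dr dθ.

Under the substitution, the integrand becomes 22/(r^2 + 1), so

    ∬_D (22/(x^2 + y^2 + 1)) dA = ∫_{0}^{π} ∫_{0}^{2} (22/(r^2 + 1)) · r dr dθ.

Inner integral (in r): ∫_{0}^{2} (22/(r^2 + 1)) · r dr = log(48828125).

Outer integral (in θ): ∫_{0}^{π} (log(48828125)) dθ = log(48828125^π).

Therefore ∬_D (22/(x^2 + y^2 + 1)) dA = log(48828125^π).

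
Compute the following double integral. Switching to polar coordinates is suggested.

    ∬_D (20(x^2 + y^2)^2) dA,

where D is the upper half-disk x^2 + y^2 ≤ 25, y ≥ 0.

The region D is 0 ≤ r ≤ 5, 0 ≤ θ ≤ π in polar coordinates, where x = r cos(θ), y = r sin(θ), and dA = r dr dθ.

Under the substitution, the integrand becomes 20r^4, so

    ∬_D (20(x^2 + y^2)^2) dA = ∫_{0}^{π} ∫_{0}^{5} (20r^4) · r dr dθ.

Inner integral (in r): ∫_{0}^{5} (20r^4) · r dr = 156250/3.

Outer integral (in θ): ∫_{0}^{π} (156250/3) dθ = 156250π/3.

Therefore ∬_D (20(x^2 + y^2)^2) dA = 156250π/3.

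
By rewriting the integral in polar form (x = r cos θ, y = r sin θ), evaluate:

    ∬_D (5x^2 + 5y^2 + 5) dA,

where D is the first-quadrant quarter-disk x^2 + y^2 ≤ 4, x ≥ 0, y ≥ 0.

The region D is 0 ≤ r ≤ 2, 0 ≤ θ ≤ π/2 in polar coordinates, where x = r cos(θ), y = r sin(θ), and dA = r dr dθ.

Under the substitution, the integrand becomes 5r^2 + 5, so

    ∬_D (5x^2 + 5y^2 + 5) dA = ∫_{0}^{π/2} ∫_{0}^{2} (5r^2 + 5) · r dr dθ.

Inner integral (in r): ∫_{0}^{2} (5r^2 + 5) · r dr = 30.

Outer integral (in θ): ∫_{0}^{π/2} (30) dθ = 15π.

Therefore ∬_D (5x^2 + 5y^2 + 5) dA = 15π.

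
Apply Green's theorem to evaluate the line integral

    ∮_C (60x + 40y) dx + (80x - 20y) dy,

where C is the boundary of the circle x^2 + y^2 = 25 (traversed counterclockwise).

Green's theorem converts the closed line integral into a double integral over the enclosed region D:

    ∮_C P dx + Q dy = ∬_D (∂Q/∂x - ∂P/∂y) dA.

Here P = 60x + 40y, Q = 80x - 20y, so

    ∂Q/∂x = 80,    ∂P/∂y = 40,
    ∂Q/∂x - ∂P/∂y = 40.

D is the region x^2 + y^2 ≤ 25. Evaluating the double integral:

In polar coordinates (x = r cos θ, y = r sin θ, dA = r dr dθ) the integrand becomes 40, so

    ∬_D (40) dA = ∫_0^{2π} ∫_0^{5} (40) · r dr dθ.

Inner (r from 0 to 5): 500.
Outer (θ from 0 to 2π): 1000π.

Therefore ∮_C P dx + Q dy = 1000π.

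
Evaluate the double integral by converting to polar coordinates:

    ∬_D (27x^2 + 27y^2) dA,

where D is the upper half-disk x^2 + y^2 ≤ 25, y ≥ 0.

The region D is 0 ≤ r ≤ 5, 0 ≤ θ ≤ π in polar coordinates, where x = r cos(θ), y = r sin(θ), and dA = r dr dθ.

Under the substitution, the integrand becomes 27r^2, so

    ∬_D (27x^2 + 27y^2) dA = ∫_{0}^{π} ∫_{0}^{5} (27r^2) · r dr dθ.

Inner integral (in r): ∫_{0}^{5} (27r^2) · r dr = 16875/4.

Outer integral (in θ): ∫_{0}^{π} (16875/4) dθ = 16875π/4.

Therefore ∬_D (27x^2 + 27y^2) dA = 16875π/4.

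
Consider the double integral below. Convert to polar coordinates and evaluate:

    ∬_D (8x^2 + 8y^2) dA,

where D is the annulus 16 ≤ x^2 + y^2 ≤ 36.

The region D is 4 ≤ r ≤ 6, 0 ≤ θ ≤ 2π in polar coordinates, where x = r cos(θ), y = r sin(θ), and dA = r dr dθ.

Under the substitution, the integrand becomes 8r^2, so

    ∬_D (8x^2 + 8y^2) dA = ∫_{0}^{2π} ∫_{4}^{6} (8r^2) · r dr dθ.

Inner integral (in r): ∫_{4}^{6} (8r^2) · r dr = 2080.

Outer integral (in θ): ∫_{0}^{2π} (2080) dθ = 4160π.

Therefore ∬_D (8x^2 + 8y^2) dA = 4160π.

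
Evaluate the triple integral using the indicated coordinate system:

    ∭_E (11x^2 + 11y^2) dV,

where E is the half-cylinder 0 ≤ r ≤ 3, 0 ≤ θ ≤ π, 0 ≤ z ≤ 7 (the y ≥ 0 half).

In cylindrical coordinates, x = r cos(θ), y = r sin(θ), z = z, and dV = r dr dθ dz.

The integrand becomes 11r^2, so

    ∭_E (11x^2 + 11y^2) dV = ∫_{0}^{π} ∫_{0}^{3} ∫_{0}^{7} (11r^2) · r dz dr dθ.

Inner (z): 77r^3.
Middle (r from 0 to 3): 6237/4.
Outer (θ): 6237π/4.

Therefore the triple integral equals 6237π/4.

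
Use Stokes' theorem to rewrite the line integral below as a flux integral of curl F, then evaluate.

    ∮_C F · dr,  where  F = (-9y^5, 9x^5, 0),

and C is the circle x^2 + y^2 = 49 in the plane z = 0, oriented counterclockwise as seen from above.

Let S be the flat disk x^2 + y^2 ≤ 49 in the plane z = 0, with upward unit normal n̂ = ẑ. By Stokes' theorem,

    ∮_C F · dr = ∬_S (∇ × F) · n̂ dS = ∬_D (curl F)_z dA,

where D is the disk x^2 + y^2 ≤ 49.

Compute the curl of F = (-9y^5, 9x^5, 0):
    (∇ × F)_x = ∂F_z/∂y - ∂F_y/∂z = 0,
    (∇ × F)_y = ∂F_x/∂z - ∂F_z/∂x = 0,
    (∇ × F)_z = ∂F_y/∂x - ∂F_x/∂y = 45x^4 + 45y^4.

On z = 0, (curl F)_z = 45x^4 + 45y^4.

Convert to polar (x = r cos θ, y = r sin θ, dA = r dr dθ); the integrand becomes 45r^4(sin(θ)^4 + cos(θ)^4), so

    ∬_D (curl F)_z dA = ∫_0^{2π} ∫_0^{7} (45r^4(sin(θ)^4 + cos(θ)^4)) · r dr dθ.

Inner (r from 0 to 7): 1764735sin(θ)^4/2 + 1764735cos(θ)^4/2.
Outer (θ from 0 to 2π): 5294205π/4.

Therefore ∮_C F · dr = 5294205π/4.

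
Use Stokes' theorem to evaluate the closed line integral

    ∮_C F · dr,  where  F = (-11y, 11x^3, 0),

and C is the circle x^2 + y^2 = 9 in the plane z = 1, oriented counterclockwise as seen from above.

Let S be the flat disk x^2 + y^2 ≤ 9 in the plane z = 1, with upward unit normal n̂ = ẑ. By Stokes' theorem,

    ∮_C F · dr = ∬_S (∇ × F) · n̂ dS = ∬_D (curl F)_z dA,

where D is the disk x^2 + y^2 ≤ 9.

Compute the curl of F = (-11y, 11x^3, 0):
    (∇ × F)_x = ∂F_z/∂y - ∂F_y/∂z = 0,
    (∇ × F)_y = ∂F_x/∂z - ∂F_z/∂x = 0,
    (∇ × F)_z = ∂F_y/∂x - ∂F_x/∂y = 33x^2 + 11.

On z = 1, (curl F)_z = 33x^2 + 11.

Convert to polar (x = r cos θ, y = r sin θ, dA = r dr dθ); the integrand becomes 33r^2cos(θ)^2 + 11, so

    ∬_D (curl F)_z dA = ∫_0^{2π} ∫_0^{3} (33r^2cos(θ)^2 + 11) · r dr dθ.

Inner (r from 0 to 3): 2673cos(θ)^2/4 + 99/2.
Outer (θ from 0 to 2π): 3069π/4.

Therefore ∮_C F · dr = 3069π/4.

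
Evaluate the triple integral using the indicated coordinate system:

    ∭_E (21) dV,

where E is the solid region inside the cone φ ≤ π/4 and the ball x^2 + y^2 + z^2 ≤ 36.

In spherical coordinates, x = ρ sin(φ) cos(θ), y = ρ sin(φ) sin(θ), z = ρ cos(φ), and dV = ρ^2 sin(φ) dρ dφ dθ.

The integrand becomes 21, so

    ∭_E (21) dV = ∫_{0}^{2π} ∫_{0}^{π/4} ∫_{0}^{6} (21) · ρ^2 sin(φ) dρ dφ dθ.

Inner (ρ): 1512sin(φ).
Middle (φ): 1512 - 756sqrt(2).
Outer (θ): 1512π (2 - sqrt(2)).

Therefore the triple integral equals 1512π (2 - sqrt(2)).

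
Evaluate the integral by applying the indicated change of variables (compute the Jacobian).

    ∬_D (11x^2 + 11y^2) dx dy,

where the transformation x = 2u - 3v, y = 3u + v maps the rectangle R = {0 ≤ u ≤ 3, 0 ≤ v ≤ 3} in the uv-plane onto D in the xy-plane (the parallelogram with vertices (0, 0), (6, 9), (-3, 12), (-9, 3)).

Compute the Jacobian determinant of (x, y) with respect to (u, v):

    ∂(x,y)/∂(u,v) = | 2  -3 | = (2)(1) - (-3)(3) = 11.
                   | 3  1 |

Its absolute value is |J| = 11 (the area scaling factor).

Substituting x = 2u - 3v, y = 3u + v into the integrand,

    11x^2 + 11y^2 → 143u^2 - 66u v + 110v^2,

so the integral becomes

    ∬_R (143u^2 - 66u v + 110v^2) · |J| du dv = ∫_0^3 ∫_0^3 (1573u^2 - 726u v + 1210v^2) dv du.

Inner (v): 4719u^2 - 3267u + 10890.
Outer (u): 120879/2.

Therefore ∬_D (11x^2 + 11y^2) dx dy = 120879/2.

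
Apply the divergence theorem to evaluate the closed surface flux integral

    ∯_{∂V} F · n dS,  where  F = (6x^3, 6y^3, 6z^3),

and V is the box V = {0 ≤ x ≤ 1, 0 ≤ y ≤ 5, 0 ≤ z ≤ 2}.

By the divergence theorem,

    ∯_{∂V} F · n dS = ∭_V (∇ · F) dV.

Compute the divergence:
    ∇ · F = ∂F_x/∂x + ∂F_y/∂y + ∂F_z/∂z = 18x^2 + 18y^2 + 18z^2.

V is a rectangular box, so dV = dx dy dz with 0 ≤ x ≤ 1, 0 ≤ y ≤ 5, 0 ≤ z ≤ 2.

Integrate (18x^2 + 18y^2 + 18z^2) over V as an iterated integral:

    ∭_V (∇·F) dV = ∫_0^{1} ∫_0^{5} ∫_0^{2} (18x^2 + 18y^2 + 18z^2) dz dy dx.

Inner (z from 0 to 2): 36x^2 + 36y^2 + 48.
Middle (y from 0 to 5): 180x^2 + 1740.
Outer (x from 0 to 1): 1800.

Therefore ∯_{∂V} F · n dS = 1800.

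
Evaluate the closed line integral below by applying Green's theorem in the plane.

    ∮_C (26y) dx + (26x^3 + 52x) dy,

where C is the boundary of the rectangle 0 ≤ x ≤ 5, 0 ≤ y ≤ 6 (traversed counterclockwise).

Green's theorem converts the closed line integral into a double integral over the enclosed region D:

    ∮_C P dx + Q dy = ∬_D (∂Q/∂x - ∂P/∂y) dA.

Here P = 26y, Q = 26x^3 + 52x, so

    ∂Q/∂x = 78x^2 + 52,    ∂P/∂y = 26,
    ∂Q/∂x - ∂P/∂y = 78x^2 + 26.

D is the region 0 ≤ x ≤ 5, 0 ≤ y ≤ 6. Evaluating the double integral:

    ∬_D (78x^2 + 26) dA = ∫_0^{5} ∫_0^{6} (78x^2 + 26) dy dx.

Inner (y from 0 to 6): 468x^2 + 156.
Outer (x from 0 to 5): 20280.

Therefore ∮_C P dx + Q dy = 20280.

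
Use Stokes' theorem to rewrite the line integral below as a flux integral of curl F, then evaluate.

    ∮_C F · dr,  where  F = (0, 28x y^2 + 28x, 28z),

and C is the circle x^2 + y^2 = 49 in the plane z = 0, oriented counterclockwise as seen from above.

Let S be the flat disk x^2 + y^2 ≤ 49 in the plane z = 0, with upward unit normal n̂ = ẑ. By Stokes' theorem,

    ∮_C F · dr = ∬_S (∇ × F) · n̂ dS = ∬_D (curl F)_z dA,

where D is the disk x^2 + y^2 ≤ 49.

Compute the curl of F = (0, 28x y^2 + 28x, 28z):
    (∇ × F)_x = ∂F_z/∂y - ∂F_y/∂z = 0,
    (∇ × F)_y = ∂F_x/∂z - ∂F_z/∂x = 0,
    (∇ × F)_z = ∂F_y/∂x - ∂F_x/∂y = 28y^2 + 28.

On z = 0, (curl F)_z = 28y^2 + 28.

Convert to polar (x = r cos θ, y = r sin θ, dA = r dr dθ); the integrand becomes 28r^2sin(θ)^2 + 28, so

    ∬_D (curl F)_z dA = ∫_0^{2π} ∫_0^{7} (28r^2sin(θ)^2 + 28) · r dr dθ.

Inner (r from 0 to 7): 16807sin(θ)^2 + 686.
Outer (θ from 0 to 2π): 18179π.

Therefore ∮_C F · dr = 18179π.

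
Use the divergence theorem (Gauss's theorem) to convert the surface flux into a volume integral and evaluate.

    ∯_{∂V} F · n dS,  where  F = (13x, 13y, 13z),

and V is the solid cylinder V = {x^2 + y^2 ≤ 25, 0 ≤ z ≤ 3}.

By the divergence theorem,

    ∯_{∂V} F · n dS = ∭_V (∇ · F) dV.

Compute the divergence:
    ∇ · F = ∂F_x/∂x + ∂F_y/∂y + ∂F_z/∂z = 13 + 13 + 13 = 39.

In cylindrical coordinates, x = r cos(θ), y = r sin(θ), z = z, dV = r dr dθ dz, with 0 ≤ r ≤ 5, 0 ≤ θ ≤ 2π, 0 ≤ z ≤ 3.

The integrand, after substitution and multiplying by the volume element, becomes (39) · r, so

    ∭_V (∇·F) dV = ∫_0^{2π} ∫_0^{5} ∫_0^{3} (39) · r dz dr dθ.

Inner (z from 0 to 3): 117r.
Middle (r from 0 to 5): 2925/2.
Outer (θ from 0 to 2π): 2925π.

Therefore ∯_{∂V} F · n dS = 2925π.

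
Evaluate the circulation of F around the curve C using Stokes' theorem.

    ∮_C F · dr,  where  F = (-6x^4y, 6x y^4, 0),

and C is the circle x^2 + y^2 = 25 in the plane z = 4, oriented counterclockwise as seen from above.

Let S be the flat disk x^2 + y^2 ≤ 25 in the plane z = 4, with upward unit normal n̂ = ẑ. By Stokes' theorem,

    ∮_C F · dr = ∬_S (∇ × F) · n̂ dS = ∬_D (curl F)_z dA,

where D is the disk x^2 + y^2 ≤ 25.

Compute the curl of F = (-6x^4y, 6x y^4, 0):
    (∇ × F)_x = ∂F_z/∂y - ∂F_y/∂z = 0,
    (∇ × F)_y = ∂F_x/∂z - ∂F_z/∂x = 0,
    (∇ × F)_z = ∂F_y/∂x - ∂F_x/∂y = 6x^4 + 6y^4.

On z = 4, (curl F)_z = 6x^4 + 6y^4.

Convert to polar (x = r cos θ, y = r sin θ, dA = r dr dθ); the integrand becomes 6r^4(sin(θ)^4 + cos(θ)^4), so

    ∬_D (curl F)_z dA = ∫_0^{2π} ∫_0^{5} (6r^4(sin(θ)^4 + cos(θ)^4)) · r dr dθ.

Inner (r from 0 to 5): 15625sin(θ)^4 + 15625cos(θ)^4.
Outer (θ from 0 to 2π): 46875π/2.

Therefore ∮_C F · dr = 46875π/2.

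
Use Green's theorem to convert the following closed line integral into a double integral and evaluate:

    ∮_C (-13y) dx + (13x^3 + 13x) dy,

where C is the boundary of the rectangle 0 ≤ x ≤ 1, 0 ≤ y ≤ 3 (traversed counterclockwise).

Green's theorem converts the closed line integral into a double integral over the enclosed region D:

    ∮_C P dx + Q dy = ∬_D (∂Q/∂x - ∂P/∂y) dA.

Here P = -13y, Q = 13x^3 + 13x, so

    ∂Q/∂x = 39x^2 + 13,    ∂P/∂y = -13,
    ∂Q/∂x - ∂P/∂y = 39x^2 + 26.

D is the region 0 ≤ x ≤ 1, 0 ≤ y ≤ 3. Evaluating the double integral:

    ∬_D (39x^2 + 26) dA = ∫_0^{1} ∫_0^{3} (39x^2 + 26) dy dx.

Inner (y from 0 to 3): 117x^2 + 78.
Outer (x from 0 to 1): 117.

Therefore ∮_C P dx + Q dy = 117.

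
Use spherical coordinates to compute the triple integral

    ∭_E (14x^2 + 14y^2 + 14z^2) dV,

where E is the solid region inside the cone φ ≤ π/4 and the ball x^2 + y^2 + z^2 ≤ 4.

In spherical coordinates, x = ρ sin(φ) cos(θ), y = ρ sin(φ) sin(θ), z = ρ cos(φ), and dV = ρ^2 sin(φ) dρ dφ dθ.

The integrand becomes 14ρ^2, so

    ∭_E (14x^2 + 14y^2 + 14z^2) dV = ∫_{0}^{2π} ∫_{0}^{π/4} ∫_{0}^{2} (14ρ^2) · ρ^2 sin(φ) dρ dφ dθ.

Inner (ρ): 448sin(φ)/5.
Middle (φ): 448/5 - 224sqrt(2)/5.
Outer (θ): 448π (2 - sqrt(2))/5.

Therefore the triple integral equals 448π (2 - sqrt(2))/5.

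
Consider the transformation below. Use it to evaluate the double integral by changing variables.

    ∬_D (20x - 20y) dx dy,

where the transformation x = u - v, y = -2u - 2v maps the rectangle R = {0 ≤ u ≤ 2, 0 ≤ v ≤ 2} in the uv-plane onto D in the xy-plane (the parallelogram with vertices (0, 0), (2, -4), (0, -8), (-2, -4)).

Compute the Jacobian determinant of (x, y) with respect to (u, v):

    ∂(x,y)/∂(u,v) = | 1  -1 | = (1)(-2) - (-1)(-2) = -4.
                   | -2  -2 |

Its absolute value is |J| = 4 (the area scaling factor).

Substituting x = u - v, y = -2u - 2v into the integrand,

    20x - 20y → 60u + 20v,

so the integral becomes

    ∬_R (60u + 20v) · |J| du dv = ∫_0^2 ∫_0^2 (240u + 80v) dv du.

Inner (v): 480u + 160.
Outer (u): 1280.

Therefore ∬_D (20x - 20y) dx dy = 1280.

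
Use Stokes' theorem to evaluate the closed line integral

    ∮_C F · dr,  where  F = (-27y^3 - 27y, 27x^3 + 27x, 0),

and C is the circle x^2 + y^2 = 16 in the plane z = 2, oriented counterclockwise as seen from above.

Let S be the flat disk x^2 + y^2 ≤ 16 in the plane z = 2, with upward unit normal n̂ = ẑ. By Stokes' theorem,

    ∮_C F · dr = ∬_S (∇ × F) · n̂ dS = ∬_D (curl F)_z dA,

where D is the disk x^2 + y^2 ≤ 16.

Compute the curl of F = (-27y^3 - 27y, 27x^3 + 27x, 0):
    (∇ × F)_x = ∂F_z/∂y - ∂F_y/∂z = 0,
    (∇ × F)_y = ∂F_x/∂z - ∂F_z/∂x = 0,
    (∇ × F)_z = ∂F_y/∂x - ∂F_x/∂y = 81x^2 + 81y^2 + 54.

On z = 2, (curl F)_z = 81x^2 + 81y^2 + 54.

Convert to polar (x = r cos θ, y = r sin θ, dA = r dr dθ); the integrand becomes 81r^2 + 54, so

    ∬_D (curl F)_z dA = ∫_0^{2π} ∫_0^{4} (81r^2 + 54) · r dr dθ.

Inner (r from 0 to 4): 5616.
Outer (θ from 0 to 2π): 11232π.

Therefore ∮_C F · dr = 11232π.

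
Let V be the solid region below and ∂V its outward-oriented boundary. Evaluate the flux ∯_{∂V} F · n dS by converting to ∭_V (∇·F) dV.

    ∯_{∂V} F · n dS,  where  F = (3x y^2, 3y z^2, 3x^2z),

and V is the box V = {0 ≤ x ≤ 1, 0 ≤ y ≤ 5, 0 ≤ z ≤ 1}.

By the divergence theorem,

    ∯_{∂V} F · n dS = ∭_V (∇ · F) dV.

Compute the divergence:
    ∇ · F = ∂F_x/∂x + ∂F_y/∂y + ∂F_z/∂z = 3y^2 + 3z^2 + 3x^2 = 3x^2 + 3y^2 + 3z^2.

V is a rectangular box, so dV = dx dy dz with 0 ≤ x ≤ 1, 0 ≤ y ≤ 5, 0 ≤ z ≤ 1.

Integrate (3x^2 + 3y^2 + 3z^2) over V as an iterated integral:

    ∭_V (∇·F) dV = ∫_0^{1} ∫_0^{5} ∫_0^{1} (3x^2 + 3y^2 + 3z^2) dz dy dx.

Inner (z from 0 to 1): 3x^2 + 3y^2 + 1.
Middle (y from 0 to 5): 15x^2 + 130.
Outer (x from 0 to 1): 135.

Therefore ∯_{∂V} F · n dS = 135.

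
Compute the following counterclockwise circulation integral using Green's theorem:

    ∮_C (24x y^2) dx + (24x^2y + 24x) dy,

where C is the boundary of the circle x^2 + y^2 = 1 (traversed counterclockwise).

Green's theorem converts the closed line integral into a double integral over the enclosed region D:

    ∮_C P dx + Q dy = ∬_D (∂Q/∂x - ∂P/∂y) dA.

Here P = 24x y^2, Q = 24x^2y + 24x, so

    ∂Q/∂x = 48x y + 24,    ∂P/∂y = 48x y,
    ∂Q/∂x - ∂P/∂y = 24.

D is the region x^2 + y^2 ≤ 1. Evaluating the double integral:

In polar coordinates (x = r cos θ, y = r sin θ, dA = r dr dθ) the integrand becomes 24, so

    ∬_D (24) dA = ∫_0^{2π} ∫_0^{1} (24) · r dr dθ.

Inner (r from 0 to 1): 12.
Outer (θ from 0 to 2π): 24π.

Therefore ∮_C P dx + Q dy = 24π.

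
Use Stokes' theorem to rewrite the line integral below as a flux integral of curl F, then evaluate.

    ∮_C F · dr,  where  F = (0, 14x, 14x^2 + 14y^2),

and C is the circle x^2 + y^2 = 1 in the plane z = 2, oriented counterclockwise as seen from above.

Let S be the flat disk x^2 + y^2 ≤ 1 in the plane z = 2, with upward unit normal n̂ = ẑ. By Stokes' theorem,

    ∮_C F · dr = ∬_S (∇ × F) · n̂ dS = ∬_D (curl F)_z dA,

where D is the disk x^2 + y^2 ≤ 1.

Compute the curl of F = (0, 14x, 14x^2 + 14y^2):
    (∇ × F)_x = ∂F_z/∂y - ∂F_y/∂z = 28y,
    (∇ × F)_y = ∂F_x/∂z - ∂F_z/∂x = -28x,
    (∇ × F)_z = ∂F_y/∂x - ∂F_x/∂y = 14.

On z = 2, (curl F)_z = 14.

Convert to polar (x = r cos θ, y = r sin θ, dA = r dr dθ); the integrand becomes 14, so

    ∬_D (curl F)_z dA = ∫_0^{2π} ∫_0^{1} (14) · r dr dθ.

Inner (r from 0 to 1): 7.
Outer (θ from 0 to 2π): 14π.

Therefore ∮_C F · dr = 14π.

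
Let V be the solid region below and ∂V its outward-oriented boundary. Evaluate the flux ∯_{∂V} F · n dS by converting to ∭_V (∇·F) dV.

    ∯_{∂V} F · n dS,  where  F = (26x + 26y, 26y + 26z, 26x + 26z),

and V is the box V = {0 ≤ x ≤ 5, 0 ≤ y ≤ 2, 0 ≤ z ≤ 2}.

By the divergence theorem,

    ∯_{∂V} F · n dS = ∭_V (∇ · F) dV.

Compute the divergence:
    ∇ · F = ∂F_x/∂x + ∂F_y/∂y + ∂F_z/∂z = 26 + 26 + 26 = 78.

V is a rectangular box, so dV = dx dy dz with 0 ≤ x ≤ 5, 0 ≤ y ≤ 2, 0 ≤ z ≤ 2.

Integrate (78) over V as an iterated integral:

    ∭_V (∇·F) dV = ∫_0^{5} ∫_0^{2} ∫_0^{2} (78) dz dy dx.

Inner (z from 0 to 2): 156.
Middle (y from 0 to 2): 312.
Outer (x from 0 to 5): 1560.

Therefore ∯_{∂V} F · n dS = 1560.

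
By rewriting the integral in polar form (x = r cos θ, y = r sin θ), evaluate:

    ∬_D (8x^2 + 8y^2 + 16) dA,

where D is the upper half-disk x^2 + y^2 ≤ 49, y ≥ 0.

The region D is 0 ≤ r ≤ 7, 0 ≤ θ ≤ π in polar coordinates, where x = r cos(θ), y = r sin(θ), and dA = r dr dθ.

Under the substitution, the integrand becomes 8r^2 + 16, so

    ∬_D (8x^2 + 8y^2 + 16) dA = ∫_{0}^{π} ∫_{0}^{7} (8r^2 + 16) · r dr dθ.

Inner integral (in r): ∫_{0}^{7} (8r^2 + 16) · r dr = 5194.

Outer integral (in θ): ∫_{0}^{π} (5194) dθ = 5194π.

Therefore ∬_D (8x^2 + 8y^2 + 16) dA = 5194π.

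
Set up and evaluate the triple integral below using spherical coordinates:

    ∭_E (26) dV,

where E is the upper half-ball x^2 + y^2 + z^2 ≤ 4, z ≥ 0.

In spherical coordinates, x = ρ sin(φ) cos(θ), y = ρ sin(φ) sin(θ), z = ρ cos(φ), and dV = ρ^2 sin(φ) dρ dφ dθ.

The integrand becomes 26, so

    ∭_E (26) dV = ∫_{0}^{2π} ∫_{0}^{π/2} ∫_{0}^{2} (26) · ρ^2 sin(φ) dρ dφ dθ.

Inner (ρ): 208sin(φ)/3.
Middle (φ): 208/3.
Outer (θ): 416π/3.

Therefore the triple integral equals 416π/3.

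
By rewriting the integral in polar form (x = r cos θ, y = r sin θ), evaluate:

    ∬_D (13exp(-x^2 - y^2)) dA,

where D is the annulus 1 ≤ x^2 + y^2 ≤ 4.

The region D is 1 ≤ r ≤ 2, 0 ≤ θ ≤ 2π in polar coordinates, where x = r cos(θ), y = r sin(θ), and dA = r dr dθ.

Under the substitution, the integrand becomes 13exp(-r^2), so

    ∬_D (13exp(-x^2 - y^2)) dA = ∫_{0}^{2π} ∫_{1}^{2} (13exp(-r^2)) · r dr dθ.

Inner integral (in r): ∫_{1}^{2} (13exp(-r^2)) · r dr = -(13 - 13exp(3))exp(-4)/2.

Outer integral (in θ): ∫_{0}^{2π} (-(13 - 13exp(3))exp(-4)/2) dθ = -13π (1 - exp(3))exp(-4).

Therefore ∬_D (13exp(-x^2 - y^2)) dA = -13π (1 - exp(3))exp(-4).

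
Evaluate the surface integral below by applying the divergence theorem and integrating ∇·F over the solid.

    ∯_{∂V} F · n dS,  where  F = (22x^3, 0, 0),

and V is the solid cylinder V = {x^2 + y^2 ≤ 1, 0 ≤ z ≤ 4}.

By the divergence theorem,

    ∯_{∂V} F · n dS = ∭_V (∇ · F) dV.

Compute the divergence:
    ∇ · F = ∂F_x/∂x + ∂F_y/∂y + ∂F_z/∂z = 66x^2 + 0 + 0 = 66x^2.

In cylindrical coordinates, x = r cos(θ), y = r sin(θ), z = z, dV = r dr dθ dz, with 0 ≤ r ≤ 1, 0 ≤ θ ≤ 2π, 0 ≤ z ≤ 4.

The integrand, after substitution and multiplying by the volume element, becomes (66r^2cos(θ)^2) · r, so

    ∭_V (∇·F) dV = ∫_0^{2π} ∫_0^{1} ∫_0^{4} (66r^2cos(θ)^2) · r dz dr dθ.

Inner (z from 0 to 4): 264r^3cos(θ)^2.
Middle (r from 0 to 1): 66cos(θ)^2.
Outer (θ from 0 to 2π): 66π.

Therefore ∯_{∂V} F · n dS = 66π.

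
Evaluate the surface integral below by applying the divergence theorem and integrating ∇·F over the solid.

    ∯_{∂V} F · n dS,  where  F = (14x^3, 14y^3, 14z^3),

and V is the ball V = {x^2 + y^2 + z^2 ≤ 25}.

By the divergence theorem,

    ∯_{∂V} F · n dS = ∭_V (∇ · F) dV.

Compute the divergence:
    ∇ · F = ∂F_x/∂x + ∂F_y/∂y + ∂F_z/∂z = 42x^2 + 42y^2 + 42z^2.

In spherical coordinates, x = ρ sin(φ) cos(θ), y = ρ sin(φ) sin(θ), z = ρ cos(φ), dV = ρ^2 sin(φ) dρ dφ dθ, with 0 ≤ ρ ≤ 5, 0 ≤ φ ≤ π, 0 ≤ θ ≤ 2π.

The integrand, after substitution and multiplying by the volume element, becomes (42ρ^2) · ρ^2 sin(φ), so

    ∭_V (∇·F) dV = ∫_0^{2π} ∫_0^{π} ∫_0^{5} (42ρ^2) · ρ^2 sin(φ) dρ dφ dθ.

Inner (ρ from 0 to 5): 26250sin(φ).
Middle (φ from 0 to π): 52500.
Outer (θ from 0 to 2π): 105000π.

Therefore ∯_{∂V} F · n dS = 105000π.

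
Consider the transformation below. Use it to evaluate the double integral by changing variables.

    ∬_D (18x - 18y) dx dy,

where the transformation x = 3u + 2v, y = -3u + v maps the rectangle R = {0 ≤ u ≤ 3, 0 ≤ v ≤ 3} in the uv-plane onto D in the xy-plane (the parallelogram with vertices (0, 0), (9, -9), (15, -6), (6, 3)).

Compute the Jacobian determinant of (x, y) with respect to (u, v):

    ∂(x,y)/∂(u,v) = | 3  2 | = (3)(1) - (2)(-3) = 9.
                   | -3  1 |

Its absolute value is |J| = 9 (the area scaling factor).

Substituting x = 3u + 2v, y = -3u + v into the integrand,

    18x - 18y → 108u + 18v,

so the integral becomes

    ∬_R (108u + 18v) · |J| du dv = ∫_0^3 ∫_0^3 (972u + 162v) dv du.

Inner (v): 2916u + 729.
Outer (u): 15309.

Therefore ∬_D (18x - 18y) dx dy = 15309.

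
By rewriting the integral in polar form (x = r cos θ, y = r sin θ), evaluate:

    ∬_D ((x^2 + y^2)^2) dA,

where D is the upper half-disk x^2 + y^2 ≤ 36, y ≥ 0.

The region D is 0 ≤ r ≤ 6, 0 ≤ θ ≤ π in polar coordinates, where x = r cos(θ), y = r sin(θ), and dA = r dr dθ.

Under the substitution, the integrand becomes r^4, so

    ∬_D ((x^2 + y^2)^2) dA = ∫_{0}^{π} ∫_{0}^{6} (r^4) · r dr dθ.

Inner integral (in r): ∫_{0}^{6} (r^4) · r dr = 7776.

Outer integral (in θ): ∫_{0}^{π} (7776) dθ = 7776π.

Therefore ∬_D ((x^2 + y^2)^2) dA = 7776π.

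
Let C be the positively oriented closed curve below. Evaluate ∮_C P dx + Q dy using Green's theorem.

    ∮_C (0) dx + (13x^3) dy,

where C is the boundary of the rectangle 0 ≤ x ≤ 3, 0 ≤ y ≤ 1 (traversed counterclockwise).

Green's theorem converts the closed line integral into a double integral over the enclosed region D:

    ∮_C P dx + Q dy = ∬_D (∂Q/∂x - ∂P/∂y) dA.

Here P = 0, Q = 13x^3, so

    ∂Q/∂x = 39x^2,    ∂P/∂y = 0,
    ∂Q/∂x - ∂P/∂y = 39x^2.

D is the region 0 ≤ x ≤ 3, 0 ≤ y ≤ 1. Evaluating the double integral:

    ∬_D (39x^2) dA = ∫_0^{3} ∫_0^{1} (39x^2) dy dx.

Inner (y from 0 to 1): 39x^2.
Outer (x from 0 to 3): 351.

Therefore ∮_C P dx + Q dy = 351.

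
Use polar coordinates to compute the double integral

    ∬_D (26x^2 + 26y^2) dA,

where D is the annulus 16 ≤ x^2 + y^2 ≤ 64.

The region D is 4 ≤ r ≤ 8, 0 ≤ θ ≤ 2π in polar coordinates, where x = r cos(θ), y = r sin(θ), and dA = r dr dθ.

Under the substitution, the integrand becomes 26r^2, so

    ∬_D (26x^2 + 26y^2) dA = ∫_{0}^{2π} ∫_{4}^{8} (26r^2) · r dr dθ.

Inner integral (in r): ∫_{4}^{8} (26r^2) · r dr = 24960.

Outer integral (in θ): ∫_{0}^{2π} (24960) dθ = 49920π.

Therefore ∬_D (26x^2 + 26y^2) dA = 49920π.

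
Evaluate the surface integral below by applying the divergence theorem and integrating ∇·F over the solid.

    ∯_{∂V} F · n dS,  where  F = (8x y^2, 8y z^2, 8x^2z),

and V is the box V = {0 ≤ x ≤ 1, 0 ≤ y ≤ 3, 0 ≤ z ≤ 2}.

By the divergence theorem,

    ∯_{∂V} F · n dS = ∭_V (∇ · F) dV.

Compute the divergence:
    ∇ · F = ∂F_x/∂x + ∂F_y/∂y + ∂F_z/∂z = 8y^2 + 8z^2 + 8x^2 = 8x^2 + 8y^2 + 8z^2.

V is a rectangular box, so dV = dx dy dz with 0 ≤ x ≤ 1, 0 ≤ y ≤ 3, 0 ≤ z ≤ 2.

Integrate (8x^2 + 8y^2 + 8z^2) over V as an iterated integral:

    ∭_V (∇·F) dV = ∫_0^{1} ∫_0^{3} ∫_0^{2} (8x^2 + 8y^2 + 8z^2) dz dy dx.

Inner (z from 0 to 2): 16x^2 + 16y^2 + 64/3.
Middle (y from 0 to 3): 48x^2 + 208.
Outer (x from 0 to 1): 224.

Therefore ∯_{∂V} F · n dS = 224.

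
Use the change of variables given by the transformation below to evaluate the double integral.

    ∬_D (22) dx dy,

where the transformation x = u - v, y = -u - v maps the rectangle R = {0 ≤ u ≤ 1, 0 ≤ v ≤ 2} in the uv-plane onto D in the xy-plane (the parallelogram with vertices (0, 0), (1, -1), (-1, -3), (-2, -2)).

Compute the Jacobian determinant of (x, y) with respect to (u, v):

    ∂(x,y)/∂(u,v) = | 1  -1 | = (1)(-1) - (-1)(-1) = -2.
                   | -1  -1 |

Its absolute value is |J| = 2 (the area scaling factor).

Substituting x = u - v, y = -u - v into the integrand,

    22 → 22,

so the integral becomes

    ∬_R (22) · |J| du dv = ∫_0^1 ∫_0^2 (44) dv du.

Inner (v): 88.
Outer (u): 88.

Therefore ∬_D (22) dx dy = 88.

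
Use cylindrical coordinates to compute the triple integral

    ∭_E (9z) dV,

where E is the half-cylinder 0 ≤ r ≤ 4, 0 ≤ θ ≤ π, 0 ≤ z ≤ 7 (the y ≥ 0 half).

In cylindrical coordinates, x = r cos(θ), y = r sin(θ), z = z, and dV = r dr dθ dz.

The integrand becomes 9z, so

    ∭_E (9z) dV = ∫_{0}^{π} ∫_{0}^{4} ∫_{0}^{7} (9z) · r dz dr dθ.

Inner (z): 441r/2.
Middle (r from 0 to 4): 1764.
Outer (θ): 1764π.

Therefore the triple integral equals 1764π.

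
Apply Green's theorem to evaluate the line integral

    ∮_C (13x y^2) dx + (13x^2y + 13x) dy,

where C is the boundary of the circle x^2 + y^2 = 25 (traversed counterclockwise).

Green's theorem converts the closed line integral into a double integral over the enclosed region D:

    ∮_C P dx + Q dy = ∬_D (∂Q/∂x - ∂P/∂y) dA.

Here P = 13x y^2, Q = 13x^2y + 13x, so

    ∂Q/∂x = 26x y + 13,    ∂P/∂y = 26x y,
    ∂Q/∂x - ∂P/∂y = 13.

D is the region x^2 + y^2 ≤ 25. Evaluating the double integral:

In polar coordinates (x = r cos θ, y = r sin θ, dA = r dr dθ) the integrand becomes 13, so

    ∬_D (13) dA = ∫_0^{2π} ∫_0^{5} (13) · r dr dθ.

Inner (r from 0 to 5): 325/2.
Outer (θ from 0 to 2π): 325π.

Therefore ∮_C P dx + Q dy = 325π.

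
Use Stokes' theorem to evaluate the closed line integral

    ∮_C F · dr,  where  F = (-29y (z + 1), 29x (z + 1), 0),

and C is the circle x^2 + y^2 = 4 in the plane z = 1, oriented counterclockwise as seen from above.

Let S be the flat disk x^2 + y^2 ≤ 4 in the plane z = 1, with upward unit normal n̂ = ẑ. By Stokes' theorem,

    ∮_C F · dr = ∬_S (∇ × F) · n̂ dS = ∬_D (curl F)_z dA,

where D is the disk x^2 + y^2 ≤ 4.

Compute the curl of F = (-29y (z + 1), 29x (z + 1), 0):
    (∇ × F)_x = ∂F_z/∂y - ∂F_y/∂z = -29x,
    (∇ × F)_y = ∂F_x/∂z - ∂F_z/∂x = -29y,
    (∇ × F)_z = ∂F_y/∂x - ∂F_x/∂y = 58z + 58.

On z = 1, (curl F)_z = 116.

Convert to polar (x = r cos θ, y = r sin θ, dA = r dr dθ); the integrand becomes 116, so

    ∬_D (curl F)_z dA = ∫_0^{2π} ∫_0^{2} (116) · r dr dθ.

Inner (r from 0 to 2): 232.
Outer (θ from 0 to 2π): 464π.

Therefore ∮_C F · dr = 464π.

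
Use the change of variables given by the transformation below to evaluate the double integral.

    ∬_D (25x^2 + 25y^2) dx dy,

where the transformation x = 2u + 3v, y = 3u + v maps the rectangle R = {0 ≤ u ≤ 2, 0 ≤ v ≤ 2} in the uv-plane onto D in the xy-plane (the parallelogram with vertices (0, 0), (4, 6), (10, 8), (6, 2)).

Compute the Jacobian determinant of (x, y) with respect to (u, v):

    ∂(x,y)/∂(u,v) = | 2  3 | = (2)(1) - (3)(3) = -7.
                   | 3  1 |

Its absolute value is |J| = 7 (the area scaling factor).

Substituting x = 2u + 3v, y = 3u + v into the integrand,

    25x^2 + 25y^2 → 325u^2 + 450u v + 250v^2,

so the integral becomes

    ∬_R (325u^2 + 450u v + 250v^2) · |J| du dv = ∫_0^2 ∫_0^2 (2275u^2 + 3150u v + 1750v^2) dv du.

Inner (v): 4550u^2 + 6300u + 14000/3.
Outer (u): 102200/3.

Therefore ∬_D (25x^2 + 25y^2) dx dy = 102200/3.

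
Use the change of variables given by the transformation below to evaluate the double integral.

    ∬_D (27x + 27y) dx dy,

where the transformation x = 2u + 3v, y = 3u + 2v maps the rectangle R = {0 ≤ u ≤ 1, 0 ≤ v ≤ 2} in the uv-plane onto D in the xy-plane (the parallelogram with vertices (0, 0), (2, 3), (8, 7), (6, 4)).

Compute the Jacobian determinant of (x, y) with respect to (u, v):

    ∂(x,y)/∂(u,v) = | 2  3 | = (2)(2) - (3)(3) = -5.
                   | 3  2 |

Its absolute value is |J| = 5 (the area scaling factor).

Substituting x = 2u + 3v, y = 3u + 2v into the integrand,

    27x + 27y → 135u + 135v,

so the integral becomes

    ∬_R (135u + 135v) · |J| du dv = ∫_0^1 ∫_0^2 (675u + 675v) dv du.

Inner (v): 1350u + 1350.
Outer (u): 2025.

Therefore ∬_D (27x + 27y) dx dy = 2025.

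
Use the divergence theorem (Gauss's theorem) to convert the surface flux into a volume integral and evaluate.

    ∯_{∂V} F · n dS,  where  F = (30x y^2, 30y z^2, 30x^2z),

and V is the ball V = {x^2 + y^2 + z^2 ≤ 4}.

By the divergence theorem,

    ∯_{∂V} F · n dS = ∭_V (∇ · F) dV.

Compute the divergence:
    ∇ · F = ∂F_x/∂x + ∂F_y/∂y + ∂F_z/∂z = 30y^2 + 30z^2 + 30x^2 = 30x^2 + 30y^2 + 30z^2.

In spherical coordinates, x = ρ sin(φ) cos(θ), y = ρ sin(φ) sin(θ), z = ρ cos(φ), dV = ρ^2 sin(φ) dρ dφ dθ, with 0 ≤ ρ ≤ 2, 0 ≤ φ ≤ π, 0 ≤ θ ≤ 2π.

The integrand, after substitution and multiplying by the volume element, becomes (30ρ^2) · ρ^2 sin(φ), so

    ∭_V (∇·F) dV = ∫_0^{2π} ∫_0^{π} ∫_0^{2} (30ρ^2) · ρ^2 sin(φ) dρ dφ dθ.

Inner (ρ from 0 to 2): 192sin(φ).
Middle (φ from 0 to π): 384.
Outer (θ from 0 to 2π): 768π.

Therefore ∯_{∂V} F · n dS = 768π.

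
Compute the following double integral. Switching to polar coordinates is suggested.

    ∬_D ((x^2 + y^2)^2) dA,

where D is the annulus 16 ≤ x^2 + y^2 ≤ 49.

The region D is 4 ≤ r ≤ 7, 0 ≤ θ ≤ 2π in polar coordinates, where x = r cos(θ), y = r sin(θ), and dA = r dr dθ.

Under the substitution, the integrand becomes r^4, so

    ∬_D ((x^2 + y^2)^2) dA = ∫_{0}^{2π} ∫_{4}^{7} (r^4) · r dr dθ.

Inner integral (in r): ∫_{4}^{7} (r^4) · r dr = 37851/2.

Outer integral (in θ): ∫_{0}^{2π} (37851/2) dθ = 37851π.

Therefore ∬_D ((x^2 + y^2)^2) dA = 37851π.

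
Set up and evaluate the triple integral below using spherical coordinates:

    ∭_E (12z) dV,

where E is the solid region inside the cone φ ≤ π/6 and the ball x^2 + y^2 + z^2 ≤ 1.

In spherical coordinates, x = ρ sin(φ) cos(θ), y = ρ sin(φ) sin(θ), z = ρ cos(φ), and dV = ρ^2 sin(φ) dρ dφ dθ.

The integrand becomes 12ρ cos(φ), so

    ∭_E (12z) dV = ∫_{0}^{2π} ∫_{0}^{π/6} ∫_{0}^{1} (12ρ cos(φ)) · ρ^2 sin(φ) dρ dφ dθ.

Inner (ρ): 3sin(2φ)/2.
Middle (φ): 3/8.
Outer (θ): 3π/4.

Therefore the triple integral equals 3π/4.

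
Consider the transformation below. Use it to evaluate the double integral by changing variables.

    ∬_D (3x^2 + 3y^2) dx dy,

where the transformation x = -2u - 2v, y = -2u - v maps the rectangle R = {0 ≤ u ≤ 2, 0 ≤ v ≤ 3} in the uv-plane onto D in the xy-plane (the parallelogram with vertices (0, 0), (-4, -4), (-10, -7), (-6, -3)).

Compute the Jacobian determinant of (x, y) with respect to (u, v):

    ∂(x,y)/∂(u,v) = | -2  -2 | = (-2)(-1) - (-2)(-2) = -2.
                   | -2  -1 |

Its absolute value is |J| = 2 (the area scaling factor).

Substituting x = -2u - 2v, y = -2u - v into the integrand,

    3x^2 + 3y^2 → 24u^2 + 36u v + 15v^2,

so the integral becomes

    ∬_R (24u^2 + 36u v + 15v^2) · |J| du dv = ∫_0^2 ∫_0^3 (48u^2 + 72u v + 30v^2) dv du.

Inner (v): 144u^2 + 324u + 270.
Outer (u): 1572.

Therefore ∬_D (3x^2 + 3y^2) dx dy = 1572.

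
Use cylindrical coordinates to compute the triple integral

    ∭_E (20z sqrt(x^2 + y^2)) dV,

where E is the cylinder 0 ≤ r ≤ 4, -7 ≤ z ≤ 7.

In cylindrical coordinates, x = r cos(θ), y = r sin(θ), z = z, and dV = r dr dθ dz.

The integrand becomes 20r z, so

    ∭_E (20z sqrt(x^2 + y^2)) dV = ∫_{0}^{2π} ∫_{0}^{4} ∫_{-7}^{7} (20r z) · r dz dr dθ.

Inner (z): 0.
Middle (r from 0 to 4): 0.
Outer (θ): 0.

Therefore the triple integral equals 0.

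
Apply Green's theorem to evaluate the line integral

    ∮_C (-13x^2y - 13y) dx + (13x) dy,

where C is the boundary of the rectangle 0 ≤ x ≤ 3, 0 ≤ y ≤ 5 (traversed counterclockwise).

Green's theorem converts the closed line integral into a double integral over the enclosed region D:

    ∮_C P dx + Q dy = ∬_D (∂Q/∂x - ∂P/∂y) dA.

Here P = -13x^2y - 13y, Q = 13x, so

    ∂Q/∂x = 13,    ∂P/∂y = -13x^2 - 13,
    ∂Q/∂x - ∂P/∂y = 13x^2 + 26.

D is the region 0 ≤ x ≤ 3, 0 ≤ y ≤ 5. Evaluating the double integral:

    ∬_D (13x^2 + 26) dA = ∫_0^{3} ∫_0^{5} (13x^2 + 26) dy dx.

Inner (y from 0 to 5): 65x^2 + 130.
Outer (x from 0 to 3): 975.

Therefore ∮_C P dx + Q dy = 975.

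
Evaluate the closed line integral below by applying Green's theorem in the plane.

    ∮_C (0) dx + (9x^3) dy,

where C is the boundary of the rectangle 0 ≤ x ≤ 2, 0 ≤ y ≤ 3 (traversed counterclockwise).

Green's theorem converts the closed line integral into a double integral over the enclosed region D:

    ∮_C P dx + Q dy = ∬_D (∂Q/∂x - ∂P/∂y) dA.

Here P = 0, Q = 9x^3, so

    ∂Q/∂x = 27x^2,    ∂P/∂y = 0,
    ∂Q/∂x - ∂P/∂y = 27x^2.

D is the region 0 ≤ x ≤ 2, 0 ≤ y ≤ 3. Evaluating the double integral:

    ∬_D (27x^2) dA = ∫_0^{2} ∫_0^{3} (27x^2) dy dx.

Inner (y from 0 to 3): 81x^2.
Outer (x from 0 to 2): 216.

Therefore ∮_C P dx + Q dy = 216.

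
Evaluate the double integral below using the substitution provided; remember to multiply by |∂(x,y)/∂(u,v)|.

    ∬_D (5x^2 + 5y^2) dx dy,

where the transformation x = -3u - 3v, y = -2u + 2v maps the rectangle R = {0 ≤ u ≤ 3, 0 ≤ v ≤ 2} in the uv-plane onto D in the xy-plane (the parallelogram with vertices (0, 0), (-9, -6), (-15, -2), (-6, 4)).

Compute the Jacobian determinant of (x, y) with respect to (u, v):

    ∂(x,y)/∂(u,v) = | -3  -3 | = (-3)(2) - (-3)(-2) = -12.
                   | -2  2 |

Its absolute value is |J| = 12 (the area scaling factor).

Substituting x = -3u - 3v, y = -2u + 2v into the integrand,

    5x^2 + 5y^2 → 65u^2 + 50u v + 65v^2,

so the integral becomes

    ∬_R (65u^2 + 50u v + 65v^2) · |J| du dv = ∫_0^3 ∫_0^2 (780u^2 + 600u v + 780v^2) dv du.

Inner (v): 1560u^2 + 1200u + 2080.
Outer (u): 25680.

Therefore ∬_D (5x^2 + 5y^2) dx dy = 25680.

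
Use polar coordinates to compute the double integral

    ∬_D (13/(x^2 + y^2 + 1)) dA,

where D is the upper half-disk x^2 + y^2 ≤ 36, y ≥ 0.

The region D is 0 ≤ r ≤ 6, 0 ≤ θ ≤ π in polar coordinates, where x = r cos(θ), y = r sin(θ), and dA = r dr dθ.

Under the substitution, the integrand becomes 13/(r^2 + 1), so

    ∬_D (13/(x^2 + y^2 + 1)) dA = ∫_{0}^{π} ∫_{0}^{6} (13/(r^2 + 1)) · r dr dθ.

Inner integral (in r): ∫_{0}^{6} (13/(r^2 + 1)) · r dr = 13log(37)/2.

Outer integral (in θ): ∫_{0}^{π} (13log(37)/2) dθ = 13π log(37)/2.

Therefore ∬_D (13/(x^2 + y^2 + 1)) dA = 13π log(37)/2.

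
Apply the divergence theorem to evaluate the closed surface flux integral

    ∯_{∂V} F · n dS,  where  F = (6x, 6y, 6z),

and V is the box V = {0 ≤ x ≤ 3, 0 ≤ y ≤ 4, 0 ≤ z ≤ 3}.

By the divergence theorem,

    ∯_{∂V} F · n dS = ∭_V (∇ · F) dV.

Compute the divergence:
    ∇ · F = ∂F_x/∂x + ∂F_y/∂y + ∂F_z/∂z = 6 + 6 + 6 = 18.

V is a rectangular box, so dV = dx dy dz with 0 ≤ x ≤ 3, 0 ≤ y ≤ 4, 0 ≤ z ≤ 3.

Integrate (18) over V as an iterated integral:

    ∭_V (∇·F) dV = ∫_0^{3} ∫_0^{4} ∫_0^{3} (18) dz dy dx.

Inner (z from 0 to 3): 54.
Middle (y from 0 to 4): 216.
Outer (x from 0 to 3): 648.

Therefore ∯_{∂V} F · n dS = 648.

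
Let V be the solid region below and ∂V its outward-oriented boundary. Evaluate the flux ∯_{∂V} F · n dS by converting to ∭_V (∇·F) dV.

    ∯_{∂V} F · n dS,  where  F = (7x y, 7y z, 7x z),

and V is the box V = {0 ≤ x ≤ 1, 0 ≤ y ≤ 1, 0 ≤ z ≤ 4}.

By the divergence theorem,

    ∯_{∂V} F · n dS = ∭_V (∇ · F) dV.

Compute the divergence:
    ∇ · F = ∂F_x/∂x + ∂F_y/∂y + ∂F_z/∂z = 7y + 7z + 7x = 7x + 7y + 7z.

V is a rectangular box, so dV = dx dy dz with 0 ≤ x ≤ 1, 0 ≤ y ≤ 1, 0 ≤ z ≤ 4.

Integrate (7x + 7y + 7z) over V as an iterated integral:

    ∭_V (∇·F) dV = ∫_0^{1} ∫_0^{1} ∫_0^{4} (7x + 7y + 7z) dz dy dx.

Inner (z from 0 to 4): 28x + 28y + 56.
Middle (y from 0 to 1): 28x + 70.
Outer (x from 0 to 1): 84.

Therefore ∯_{∂V} F · n dS = 84.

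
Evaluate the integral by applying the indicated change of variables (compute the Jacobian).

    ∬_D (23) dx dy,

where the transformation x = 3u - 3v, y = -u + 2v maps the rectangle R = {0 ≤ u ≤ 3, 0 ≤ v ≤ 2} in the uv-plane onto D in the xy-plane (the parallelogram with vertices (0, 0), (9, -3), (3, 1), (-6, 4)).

Compute the Jacobian determinant of (x, y) with respect to (u, v):

    ∂(x,y)/∂(u,v) = | 3  -3 | = (3)(2) - (-3)(-1) = 3.
                   | -1  2 |

Its absolute value is |J| = 3 (the area scaling factor).

Substituting x = 3u - 3v, y = -u + 2v into the integrand,

    23 → 23,

so the integral becomes

    ∬_R (23) · |J| du dv = ∫_0^3 ∫_0^2 (69) dv du.

Inner (v): 138.
Outer (u): 414.

Therefore ∬_D (23) dx dy = 414.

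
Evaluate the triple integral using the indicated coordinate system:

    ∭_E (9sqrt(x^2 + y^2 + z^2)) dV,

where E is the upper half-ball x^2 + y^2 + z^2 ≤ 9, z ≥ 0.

In spherical coordinates, x = ρ sin(φ) cos(θ), y = ρ sin(φ) sin(θ), z = ρ cos(φ), and dV = ρ^2 sin(φ) dρ dφ dθ.

The integrand becomes 9ρ, so

    ∭_E (9sqrt(x^2 + y^2 + z^2)) dV = ∫_{0}^{2π} ∫_{0}^{π/2} ∫_{0}^{3} (9ρ) · ρ^2 sin(φ) dρ dφ dθ.

Inner (ρ): 729sin(φ)/4.
Middle (φ): 729/4.
Outer (θ): 729π/2.

Therefore the triple integral equals 729π/2.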